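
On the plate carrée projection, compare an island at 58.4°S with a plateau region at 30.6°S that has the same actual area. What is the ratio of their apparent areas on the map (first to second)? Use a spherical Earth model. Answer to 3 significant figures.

For the equirectangular projection with φ₀ = 0 (plate carrée), h = 1 along meridians and k = sec φ along parallels.
Areal scale at 58.4°: h·k = 1.000 × 1.908 = 1.908.
Areal scale at 30.6°: h·k = 1.000 × 1.162 = 1.162.
Ratio = 1.908/1.162 ≈ 1.64.

1.64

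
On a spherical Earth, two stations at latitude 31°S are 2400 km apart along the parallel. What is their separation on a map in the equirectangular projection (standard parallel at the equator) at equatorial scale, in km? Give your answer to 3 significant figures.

2800 km

Plate carrée maps x = Rλ, y = Rφ. The meridian scale is h = 1 and the parallel scale is k = 1/cos φ = sec φ.
Along the parallel, k = sec 31° = 1/0.8572 = 1.167.
Map distance = 2400 × 1.167 ≈ 2800 km.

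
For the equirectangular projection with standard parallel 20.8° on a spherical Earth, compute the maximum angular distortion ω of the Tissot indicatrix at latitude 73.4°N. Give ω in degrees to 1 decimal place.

In the equirectangular projection with standard parallel φ₀ = 20.8° (x = Rλ cos φ₀, y = Rφ), meridians are true-scale (h = 1) and the parallel scale is k = cos φ₀ / cos φ.
At 73.4°: h = 1.000, k = 3.272; principal scales a = 3.272, b = 1.000.
sin(ω/2) = (a − b)/(a + b) = 2.272/4.272 = 0.5319, so ω = 2 arcsin(0.5319) ≈ 64.3°.

64.3°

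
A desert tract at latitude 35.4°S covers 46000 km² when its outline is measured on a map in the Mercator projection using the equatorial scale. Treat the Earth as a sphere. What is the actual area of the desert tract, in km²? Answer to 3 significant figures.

30600 km²

Mercator is conformal, so the point scale is isotropic: h = k = sec φ = 1/cos φ.
Areal scale = k² = sec²φ = 1/cos²(35.4°) = 1/0.8151² = 1.505.
True area = apparent / (areal scale) = 46000 / 1.505 ≈ 30600 km².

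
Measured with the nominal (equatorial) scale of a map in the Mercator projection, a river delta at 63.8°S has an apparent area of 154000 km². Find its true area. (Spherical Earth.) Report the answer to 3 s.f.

For Mercator, h = k = sec φ (a conformal cylindrical projection has a single point scale, 1/cos φ).
Areal scale = k² = sec²φ = 1/cos²(63.8°) = 1/0.4415² = 5.130.
True area = apparent / (areal scale) = 154000 / 5.130 ≈ 30000 km².

30000 km²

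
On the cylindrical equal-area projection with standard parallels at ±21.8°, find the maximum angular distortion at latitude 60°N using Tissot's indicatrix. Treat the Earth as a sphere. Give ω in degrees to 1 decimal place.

Cylindrical equal-area (φ₀ = 21.8°): h = cos φ / cos 21.8° along meridians, k = cos 21.8° / cos φ along parallels; h·k = 1.
At 60°: h = 0.5385, k = 1.857; principal scales a = 1.857, b = 0.5385.
sin(ω/2) = (a − b)/(a + b) = 1.318/2.395 = 0.5504, so ω = 2 arcsin(0.5504) ≈ 66.8°.

66.8°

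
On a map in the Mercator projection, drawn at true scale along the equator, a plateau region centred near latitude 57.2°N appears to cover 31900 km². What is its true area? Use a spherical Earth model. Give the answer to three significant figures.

9360 km²

Mercator is conformal, so the point scale is isotropic: h = k = sec φ = 1/cos φ.
Areal scale = k² = sec²φ = 1/cos²(57.2°) = 1/0.5417² = 3.408.
True area = apparent / (areal scale) = 31900 / 3.408 ≈ 9360 km².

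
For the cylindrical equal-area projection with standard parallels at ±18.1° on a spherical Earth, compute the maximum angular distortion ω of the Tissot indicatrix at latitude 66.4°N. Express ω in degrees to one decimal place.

A cylindrical equal-area projection with standard parallel φ₀ has meridian scale h = cos φ / cos φ₀ and parallel scale k = cos φ₀ / cos φ (so areas are preserved, h·k = 1).
At 66.4°: h = 0.4212, k = 2.374; principal scales a = 2.374, b = 0.4212.
sin(ω/2) = (a − b)/(a + b) = 1.953/2.795 = 0.6987, so ω = 2 arcsin(0.6987) ≈ 88.6°.

88.6°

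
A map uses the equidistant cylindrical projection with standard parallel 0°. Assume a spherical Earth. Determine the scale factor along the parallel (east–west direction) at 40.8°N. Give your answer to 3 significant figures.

1.32

In the plate carrée (x = Rλ, y = Rφ), meridians are true-scale (h = 1) and parallels are stretched by k = sec φ.
k = 1/cos 40.8° = 1/0.7570 = 1.321.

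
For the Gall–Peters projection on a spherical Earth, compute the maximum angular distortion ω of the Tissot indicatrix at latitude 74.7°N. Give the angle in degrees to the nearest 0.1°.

98.1°

The Gall–Peters projection is cylindrical equal-area with φ₀ = 45°. Cylindrical equal-area (φ₀ = 45°): h = cos φ / cos 45° along meridians, k = cos 45° / cos φ along parallels; h·k = 1.
At 74.7°: h = 0.3732, k = 2.680; principal scales a = 2.680, b = 0.3732.
sin(ω/2) = (a − b)/(a + b) = 2.307/3.053 = 0.7555, so ω = 2 arcsin(0.7555) ≈ 98.1°.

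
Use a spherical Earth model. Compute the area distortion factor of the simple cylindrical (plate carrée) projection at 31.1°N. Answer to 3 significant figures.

1.17

For the equirectangular projection with φ₀ = 0 (plate carrée), h = 1 along meridians and k = sec φ along parallels.
Areal scale = h·k = 1 × sec φ; at 31.1°, h = 1.000, k = 1.168, so h·k = 1.168.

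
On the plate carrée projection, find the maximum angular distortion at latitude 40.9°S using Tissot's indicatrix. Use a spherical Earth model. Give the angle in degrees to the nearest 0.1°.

For the equirectangular projection with φ₀ = 0 (plate carrée), h = 1 along meridians and k = sec φ along parallels.
At 40.9°: h = 1.000, k = 1.323; principal scales a = 1.323, b = 1.000.
sin(ω/2) = (a − b)/(a + b) = 0.3230/2.323 = 0.1390, so ω = 2 arcsin(0.1390) ≈ 16.0°.

16.0°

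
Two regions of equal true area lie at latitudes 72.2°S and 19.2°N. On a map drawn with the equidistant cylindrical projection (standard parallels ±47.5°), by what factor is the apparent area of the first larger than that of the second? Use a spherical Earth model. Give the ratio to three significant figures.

The equidistant cylindrical projection with φ₀ = 47.5° has h = 1 (meridians true) and k = cos φ₀ / cos φ along parallels.
Areal scale at 72.2°: h·k = 1.000 × 2.210 = 2.210.
Areal scale at 19.2°: h·k = 1.000 × 0.7154 = 0.7154.
Ratio = 2.210/0.7154 ≈ 3.09.

3.09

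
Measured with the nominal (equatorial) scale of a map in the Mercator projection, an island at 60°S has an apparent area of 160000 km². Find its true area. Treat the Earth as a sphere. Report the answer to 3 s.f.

40000 km²

The Mercator projection is conformal; its linear scale factor is the same in every direction and equals sec φ = 1/cos φ.
Areal scale = k² = sec²φ = 1/cos²(60°) = 1/0.5000² = 4.000.
True area = apparent / (areal scale) = 160000 / 4.000 ≈ 40000 km².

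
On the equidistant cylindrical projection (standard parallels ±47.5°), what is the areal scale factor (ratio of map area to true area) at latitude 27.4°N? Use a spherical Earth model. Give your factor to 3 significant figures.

0.761

With standard parallel φ₀ = 47.5°, the equirectangular projection gives x = Rλ cos φ₀, y = Rφ, so h = 1 and k = cos 47.5° / cos φ.
Areal scale = h·k = 1 × cos φ₀ / cos φ; at 27.4°, h = 1.000, k = 0.7610, so h·k = 0.7610.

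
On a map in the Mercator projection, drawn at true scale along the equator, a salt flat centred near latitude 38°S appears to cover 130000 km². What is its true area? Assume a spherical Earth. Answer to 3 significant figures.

80700 km²

For Mercator, h = k = sec φ (a conformal cylindrical projection has a single point scale, 1/cos φ).
Areal scale = k² = sec²φ = 1/cos²(38°) = 1/0.7880² = 1.610.
True area = apparent / (areal scale) = 130000 / 1.610 ≈ 80700 km².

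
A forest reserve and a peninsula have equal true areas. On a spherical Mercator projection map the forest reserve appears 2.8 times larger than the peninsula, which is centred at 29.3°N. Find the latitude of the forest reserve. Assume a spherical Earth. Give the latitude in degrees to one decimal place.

For equal true areas on Mercator, apparent areas scale as sec²φ, so the ratio is cos²φ₂ / cos²φ₁.
cos²φ₂ / cos²φ₁ = 2.8  ⇒  cos φ₁ = cos 29.3° / √2.8 = 0.8721/1.673 = 0.5212.
φ₁ = arccos(0.5212) ≈ 58.6°.

58.6°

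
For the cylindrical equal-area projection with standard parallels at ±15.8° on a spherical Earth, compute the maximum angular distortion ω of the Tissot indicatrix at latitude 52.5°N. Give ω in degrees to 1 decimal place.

A cylindrical equal-area projection with standard parallel φ₀ has meridian scale h = cos φ / cos φ₀ and parallel scale k = cos φ₀ / cos φ (so areas are preserved, h·k = 1).
At 52.5°: h = 0.6327, k = 1.581; principal scales a = 1.581, b = 0.6327.
sin(ω/2) = (a − b)/(a + b) = 0.9480/2.213 = 0.4283, so ω = 2 arcsin(0.4283) ≈ 50.7°.

50.7°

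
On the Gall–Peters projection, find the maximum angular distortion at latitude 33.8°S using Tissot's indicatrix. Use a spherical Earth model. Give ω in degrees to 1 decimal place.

18.4°

The Gall–Peters projection is cylindrical equal-area with φ₀ = 45°. For cylindrical equal-area with standard parallel φ₀, h = cos φ / cos φ₀ and k = cos φ₀ / cos φ, so h·k = 1.
At 33.8°: h = 1.175, k = 0.8509; principal scales a = 1.175, b = 0.8509.
sin(ω/2) = (a − b)/(a + b) = 0.3243/2.026 = 0.1600, so ω = 2 arcsin(0.1600) ≈ 18.4°.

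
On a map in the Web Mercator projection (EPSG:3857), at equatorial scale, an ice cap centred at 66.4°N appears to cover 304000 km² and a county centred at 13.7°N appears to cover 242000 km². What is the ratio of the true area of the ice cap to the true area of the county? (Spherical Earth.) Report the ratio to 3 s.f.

On Mercator the areal scale is sec²φ, so true area = apparent × cos²φ.
True area of ice cap: 304000 × cos²(66.4°) = 304000 × 0.1603 = 48720 km².
True area of county: 242000 × cos²(13.7°) = 242000 × 0.9439 = 228400 km².
Ratio = 48720 / 228400 ≈ 0.213.

0.213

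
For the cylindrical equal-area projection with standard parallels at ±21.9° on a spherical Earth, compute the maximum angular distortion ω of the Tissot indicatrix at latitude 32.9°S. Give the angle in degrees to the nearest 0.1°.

11.4°

For cylindrical equal-area with standard parallel φ₀, h = cos φ / cos φ₀ and k = cos φ₀ / cos φ, so h·k = 1.
At 32.9°: h = 0.9049, k = 1.105; principal scales a = 1.105, b = 0.9049.
sin(ω/2) = (a − b)/(a + b) = 0.2001/2.010 = 0.09957, so ω = 2 arcsin(0.09957) ≈ 11.4°.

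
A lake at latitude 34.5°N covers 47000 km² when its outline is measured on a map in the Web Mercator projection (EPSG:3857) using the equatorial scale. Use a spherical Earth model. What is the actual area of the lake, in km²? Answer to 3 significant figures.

Mercator is conformal, so the point scale is isotropic: h = k = sec φ = 1/cos φ.
Areal scale = k² = sec²φ = 1/cos²(34.5°) = 1/0.8241² = 1.472.
True area = apparent / (areal scale) = 47000 / 1.472 ≈ 31900 km².

31900 km²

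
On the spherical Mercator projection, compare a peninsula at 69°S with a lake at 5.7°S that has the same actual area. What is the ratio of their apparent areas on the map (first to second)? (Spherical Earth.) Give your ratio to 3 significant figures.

On Mercator, area is exaggerated by sec²φ = 1/cos²φ.
At 69°: sec²(69°) = 1/0.3584² = 7.786.
At 5.7°: sec²(5.7°) = 1/0.9951² = 1.010.
Ratio = 7.786/1.010 = cos²(5.7°)/cos²(69°) ≈ 7.71.

7.71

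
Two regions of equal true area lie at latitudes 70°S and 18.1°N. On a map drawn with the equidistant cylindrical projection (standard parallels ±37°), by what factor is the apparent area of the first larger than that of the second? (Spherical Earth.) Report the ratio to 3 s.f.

2.78

With standard parallel φ₀ = 37°, the equirectangular projection gives x = Rλ cos φ₀, y = Rφ, so h = 1 and k = cos 37° / cos φ.
Areal scale at 70°: h·k = 1.000 × 2.335 = 2.335.
Areal scale at 18.1°: h·k = 1.000 × 0.8402 = 0.8402.
Ratio = 2.335/0.8402 ≈ 2.78.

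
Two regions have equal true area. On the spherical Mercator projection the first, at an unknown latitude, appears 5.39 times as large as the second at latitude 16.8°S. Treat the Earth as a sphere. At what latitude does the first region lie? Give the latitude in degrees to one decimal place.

Mercator areal scale is sec²φ, so apparent-area ratio = sec²φ₁ / sec²φ₂ = cos²φ₂ / cos²φ₁.
cos²φ₂ / cos²φ₁ = 5.39  ⇒  cos φ₁ = cos 16.8° / √5.39 = 0.9573/2.322 = 0.4123.
φ₁ = arccos(0.4123) ≈ 65.6°.

65.6°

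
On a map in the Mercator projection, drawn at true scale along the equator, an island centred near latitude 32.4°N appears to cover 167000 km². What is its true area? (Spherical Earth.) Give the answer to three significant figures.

119000 km²

For Mercator, h = k = sec φ (a conformal cylindrical projection has a single point scale, 1/cos φ).
Areal scale = k² = sec²φ = 1/cos²(32.4°) = 1/0.8443² = 1.403.
True area = apparent / (areal scale) = 167000 / 1.403 ≈ 119000 km².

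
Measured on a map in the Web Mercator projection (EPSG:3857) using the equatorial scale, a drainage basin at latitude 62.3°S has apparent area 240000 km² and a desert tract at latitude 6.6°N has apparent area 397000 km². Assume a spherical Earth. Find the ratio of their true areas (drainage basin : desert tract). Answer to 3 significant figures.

0.132

Since Mercator area scale is 1/cos²φ, the true area equals the apparent area multiplied by cos²φ.
True area of drainage basin: 240000 × cos²(62.3°) = 240000 × 0.2161 = 51860 km².
True area of desert tract: 397000 × cos²(6.6°) = 397000 × 0.9868 = 391800 km².
Ratio = 51860 / 391800 ≈ 0.132.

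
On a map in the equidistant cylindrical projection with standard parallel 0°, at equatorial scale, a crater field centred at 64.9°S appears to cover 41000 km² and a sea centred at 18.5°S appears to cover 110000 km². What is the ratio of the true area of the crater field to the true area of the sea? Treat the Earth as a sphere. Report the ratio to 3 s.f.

On the plate carrée, areal scale = h·k = 1 × sec φ, so true area = apparent × cos φ.
True area of crater field: 41000 × cos(64.9°) = 41000 × 0.4242 = 17390 km².
True area of sea: 110000 × cos(18.5°) = 110000 × 0.9483 = 104300 km².
Ratio = 17390 / 104300 ≈ 0.167.

0.167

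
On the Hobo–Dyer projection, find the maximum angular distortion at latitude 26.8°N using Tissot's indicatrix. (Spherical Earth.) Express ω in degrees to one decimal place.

13.5°

The Hobo–Dyer projection is cylindrical equal-area with φ₀ = 37.5°. A cylindrical equal-area projection with standard parallel φ₀ has meridian scale h = cos φ / cos φ₀ and parallel scale k = cos φ₀ / cos φ (so areas are preserved, h·k = 1).
At 26.8°: h = 1.125, k = 0.8888; principal scales a = 1.125, b = 0.8888.
sin(ω/2) = (a − b)/(a + b) = 0.2363/2.014 = 0.1173, so ω = 2 arcsin(0.1173) ≈ 13.5°.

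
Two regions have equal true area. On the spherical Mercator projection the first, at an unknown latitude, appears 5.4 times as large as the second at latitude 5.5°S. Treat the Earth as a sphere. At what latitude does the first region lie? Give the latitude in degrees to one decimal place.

64.6°

For equal true areas on Mercator, apparent areas scale as sec²φ, so the ratio is cos²φ₂ / cos²φ₁.
cos²φ₂ / cos²φ₁ = 5.4  ⇒  cos φ₁ = cos 5.5° / √5.4 = 0.9954/2.324 = 0.4284.
φ₁ = arccos(0.4284) ≈ 64.6°.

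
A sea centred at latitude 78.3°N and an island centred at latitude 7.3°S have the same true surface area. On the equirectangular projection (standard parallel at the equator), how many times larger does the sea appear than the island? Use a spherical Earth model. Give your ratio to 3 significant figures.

In the plate carrée (x = Rλ, y = Rφ), meridians are true-scale (h = 1) and parallels are stretched by k = sec φ.
Areal scale at 78.3°: h·k = 1.000 × 4.931 = 4.931.
Areal scale at 7.3°: h·k = 1.000 × 1.008 = 1.008.
Ratio = 4.931/1.008 ≈ 4.89.

4.89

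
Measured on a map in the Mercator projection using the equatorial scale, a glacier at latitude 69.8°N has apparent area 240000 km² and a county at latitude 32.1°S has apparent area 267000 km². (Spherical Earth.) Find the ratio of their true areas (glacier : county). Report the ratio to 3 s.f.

0.149

Mercator's areal exaggeration is sec²φ; hence true area = (apparent area) · cos²φ.
True area of glacier: 240000 × cos²(69.8°) = 240000 × 0.1192 = 28620 km².
True area of county: 267000 × cos²(32.1°) = 267000 × 0.7176 = 191600 km².
Ratio = 28620 / 191600 ≈ 0.149.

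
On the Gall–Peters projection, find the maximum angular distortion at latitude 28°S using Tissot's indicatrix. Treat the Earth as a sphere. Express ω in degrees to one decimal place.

25.2°

The Gall–Peters projection is cylindrical equal-area with φ₀ = 45°. For cylindrical equal-area with standard parallel φ₀, h = cos φ / cos φ₀ and k = cos φ₀ / cos φ, so h·k = 1.
At 28°: h = 1.249, k = 0.8008; principal scales a = 1.249, b = 0.8008.
sin(ω/2) = (a − b)/(a + b) = 0.4478/2.050 = 0.2185, so ω = 2 arcsin(0.2185) ≈ 25.2°.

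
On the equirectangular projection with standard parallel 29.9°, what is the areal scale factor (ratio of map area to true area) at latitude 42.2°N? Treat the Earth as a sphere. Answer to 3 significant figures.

1.17

The equidistant cylindrical projection with φ₀ = 29.9° has h = 1 (meridians true) and k = cos φ₀ / cos φ along parallels.
Areal scale = h·k = 1 × cos φ₀ / cos φ; at 42.2°, h = 1.000, k = 1.170, so h·k = 1.170.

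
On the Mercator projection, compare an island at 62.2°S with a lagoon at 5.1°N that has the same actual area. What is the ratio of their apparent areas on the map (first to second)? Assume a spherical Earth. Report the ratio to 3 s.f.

Mercator is conformal with k = sec φ, so areal scale = k² = sec²φ.
At 62.2°: sec²(62.2°) = 1/0.4664² = 4.597.
At 5.1°: sec²(5.1°) = 1/0.9960² = 1.008.
Ratio = 4.597/1.008 = cos²(5.1°)/cos²(62.2°) ≈ 4.56.

4.56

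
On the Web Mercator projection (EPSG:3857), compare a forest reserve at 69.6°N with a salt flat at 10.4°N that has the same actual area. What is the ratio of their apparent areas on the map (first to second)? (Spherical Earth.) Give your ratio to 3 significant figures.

7.96

Mercator is conformal with k = sec φ, so areal scale = k² = sec²φ.
At 69.6°: sec²(69.6°) = 1/0.3486² = 8.230.
At 10.4°: sec²(10.4°) = 1/0.9836² = 1.034.
Ratio = 8.230/1.034 = cos²(10.4°)/cos²(69.6°) ≈ 7.96.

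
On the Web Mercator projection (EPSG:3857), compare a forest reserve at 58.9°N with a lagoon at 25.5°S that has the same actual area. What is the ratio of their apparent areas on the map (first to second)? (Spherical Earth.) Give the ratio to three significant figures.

3.05

Mercator areal scale is sec²φ.
At 58.9°: sec²(58.9°) = 1/0.5165² = 3.748.
At 25.5°: sec²(25.5°) = 1/0.9026² = 1.228.
Ratio = 3.748/1.228 = cos²(25.5°)/cos²(58.9°) ≈ 3.05.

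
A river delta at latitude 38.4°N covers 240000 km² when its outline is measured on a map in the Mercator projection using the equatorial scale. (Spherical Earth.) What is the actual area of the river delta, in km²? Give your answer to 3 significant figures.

147000 km²

For Mercator, h = k = sec φ (a conformal cylindrical projection has a single point scale, 1/cos φ).
Areal scale = k² = sec²φ = 1/cos²(38.4°) = 1/0.7837² = 1.628.
True area = apparent / (areal scale) = 240000 / 1.628 ≈ 147000 km².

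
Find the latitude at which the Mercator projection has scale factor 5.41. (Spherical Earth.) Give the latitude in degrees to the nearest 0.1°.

79.3°

Mercator scale is k = sec φ = 1/cos φ.
1/cos φ = 5.41  ⇒  cos φ = 0.1848  ⇒  φ = arccos(0.1848) ≈ 79.3°.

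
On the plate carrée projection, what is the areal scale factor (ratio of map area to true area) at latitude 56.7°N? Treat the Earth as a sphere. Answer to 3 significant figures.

Plate carrée maps x = Rλ, y = Rφ. The meridian scale is h = 1 and the parallel scale is k = 1/cos φ = sec φ.
Areal scale = h·k = 1 × sec φ; at 56.7°, h = 1.000, k = 1.821, so h·k = 1.821.

1.82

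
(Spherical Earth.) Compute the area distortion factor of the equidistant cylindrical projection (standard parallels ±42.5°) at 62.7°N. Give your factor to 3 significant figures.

With standard parallel φ₀ = 42.5°, the equirectangular projection gives x = Rλ cos φ₀, y = Rφ, so h = 1 and k = cos 42.5° / cos φ.
Areal scale = h·k = 1 × cos φ₀ / cos φ; at 62.7°, h = 1.000, k = 1.607, so h·k = 1.607.

1.61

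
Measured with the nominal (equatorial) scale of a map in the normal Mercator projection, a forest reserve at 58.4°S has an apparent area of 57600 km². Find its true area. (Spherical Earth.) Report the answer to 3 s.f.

15800 km²

For Mercator, h = k = sec φ (a conformal cylindrical projection has a single point scale, 1/cos φ).
Areal scale = k² = sec²φ = 1/cos²(58.4°) = 1/0.5240² = 3.642.
True area = apparent / (areal scale) = 57600 / 3.642 ≈ 15800 km².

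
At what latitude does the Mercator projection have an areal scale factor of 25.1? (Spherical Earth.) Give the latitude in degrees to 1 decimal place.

78.5°

Mercator areal scale is sec²φ.
sec²φ = 25.1  ⇒  cos²φ = 0.03984  ⇒  cos φ = 0.1996.
φ = arccos(0.1996) ≈ 78.5°.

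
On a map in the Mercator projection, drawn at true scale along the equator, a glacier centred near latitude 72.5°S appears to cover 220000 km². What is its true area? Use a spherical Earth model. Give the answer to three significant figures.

19900 km²

The Mercator projection is conformal; its linear scale factor is the same in every direction and equals sec φ = 1/cos φ.
Areal scale = k² = sec²φ = 1/cos²(72.5°) = 1/0.3007² = 11.06.
True area = apparent / (areal scale) = 220000 / 11.06 ≈ 19900 km².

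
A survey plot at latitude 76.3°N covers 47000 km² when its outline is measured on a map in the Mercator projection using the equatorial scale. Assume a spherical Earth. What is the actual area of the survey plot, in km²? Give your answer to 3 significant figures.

The Mercator projection is conformal; its linear scale factor is the same in every direction and equals sec φ = 1/cos φ.
Areal scale = k² = sec²φ = 1/cos²(76.3°) = 1/0.2368² = 17.83.
True area = apparent / (areal scale) = 47000 / 17.83 ≈ 2640 km².

2640 km²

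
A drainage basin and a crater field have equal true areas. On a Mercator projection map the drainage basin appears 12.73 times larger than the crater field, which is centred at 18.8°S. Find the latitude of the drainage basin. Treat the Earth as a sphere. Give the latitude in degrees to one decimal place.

74.6°

Mercator areal scale is sec²φ, so apparent-area ratio = sec²φ₁ / sec²φ₂ = cos²φ₂ / cos²φ₁.
cos²φ₂ / cos²φ₁ = 12.73  ⇒  cos φ₁ = cos 18.8° / √12.73 = 0.9466/3.568 = 0.2653.
φ₁ = arccos(0.2653) ≈ 74.6°.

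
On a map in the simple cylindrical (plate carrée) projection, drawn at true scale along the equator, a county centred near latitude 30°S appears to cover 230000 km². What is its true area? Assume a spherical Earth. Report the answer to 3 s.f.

For the equirectangular projection with φ₀ = 0 (plate carrée), h = 1 along meridians and k = sec φ along parallels.
Areal scale = h·k = 1 × sec φ; at 30°, h = 1.000, k = 1.155, so h·k = 1.155.
True area = apparent / (areal scale) = 230000 / 1.155 ≈ 199000 km².

199000 km²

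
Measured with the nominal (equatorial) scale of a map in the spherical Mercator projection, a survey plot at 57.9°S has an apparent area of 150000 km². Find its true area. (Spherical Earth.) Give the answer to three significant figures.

For Mercator, h = k = sec φ (a conformal cylindrical projection has a single point scale, 1/cos φ).
Areal scale = k² = sec²φ = 1/cos²(57.9°) = 1/0.5314² = 3.541.
True area = apparent / (areal scale) = 150000 / 3.541 ≈ 42400 km².

42400 km²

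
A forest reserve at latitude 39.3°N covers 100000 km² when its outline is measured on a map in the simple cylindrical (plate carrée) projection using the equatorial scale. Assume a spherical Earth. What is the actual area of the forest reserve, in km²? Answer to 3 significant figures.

In the plate carrée (x = Rλ, y = Rφ), meridians are true-scale (h = 1) and parallels are stretched by k = sec φ.
Areal scale = h·k = 1 × sec φ; at 39.3°, h = 1.000, k = 1.292, so h·k = 1.292.
True area = apparent / (areal scale) = 100000 / 1.292 ≈ 77400 km².

77400 km²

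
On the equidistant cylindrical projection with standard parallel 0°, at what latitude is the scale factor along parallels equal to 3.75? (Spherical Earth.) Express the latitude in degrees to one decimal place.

Plate carrée: h = 1, k = sec φ along parallels.
sec φ = 3.75  ⇒  cos φ = 0.2667  ⇒  φ ≈ 74.5°.

74.5°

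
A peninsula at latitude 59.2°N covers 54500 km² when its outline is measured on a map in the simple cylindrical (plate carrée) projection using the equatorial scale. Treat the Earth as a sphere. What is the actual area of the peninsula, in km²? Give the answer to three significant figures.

For the equirectangular projection with φ₀ = 0 (plate carrée), h = 1 along meridians and k = sec φ along parallels.
Areal scale = h·k = 1 × sec φ; at 59.2°, h = 1.000, k = 1.953, so h·k = 1.953.
True area = apparent / (areal scale) = 54500 / 1.953 ≈ 27900 km².

27900 km²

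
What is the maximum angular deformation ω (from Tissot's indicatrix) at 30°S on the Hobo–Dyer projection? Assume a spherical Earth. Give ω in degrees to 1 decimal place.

The Hobo–Dyer projection is cylindrical equal-area with φ₀ = 37.5°. Cylindrical equal-area (φ₀ = 37.5°): h = cos φ / cos 37.5° along meridians, k = cos 37.5° / cos φ along parallels; h·k = 1.
At 30°: h = 1.092, k = 0.9161; principal scales a = 1.092, b = 0.9161.
sin(ω/2) = (a − b)/(a + b) = 0.1755/2.008 = 0.08742, so ω = 2 arcsin(0.08742) ≈ 10.0°.

10.0°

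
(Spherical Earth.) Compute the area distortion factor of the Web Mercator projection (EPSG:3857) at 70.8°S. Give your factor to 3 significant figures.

The Mercator projection is conformal; its linear scale factor is the same in every direction and equals sec φ = 1/cos φ.
Areal scale = k² = sec²φ = 1/cos²(70.8°) = 1/0.3289² = 9.246.

9.25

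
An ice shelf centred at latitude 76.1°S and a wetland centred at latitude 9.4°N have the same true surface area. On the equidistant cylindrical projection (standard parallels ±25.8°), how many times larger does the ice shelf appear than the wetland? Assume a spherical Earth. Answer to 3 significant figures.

4.11

With standard parallel φ₀ = 25.8°, the equirectangular projection gives x = Rλ cos φ₀, y = Rφ, so h = 1 and k = cos 25.8° / cos φ.
Areal scale at 76.1°: h·k = 1.000 × 3.748 = 3.748.
Areal scale at 9.4°: h·k = 1.000 × 0.9126 = 0.9126.
Ratio = 3.748/0.9126 ≈ 4.11.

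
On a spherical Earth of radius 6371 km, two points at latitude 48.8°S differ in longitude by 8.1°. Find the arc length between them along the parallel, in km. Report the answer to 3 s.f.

593 km

Arc length along a parallel = R cos φ · Δλ (with Δλ in radians).
= 6371 × cos 48.8° × (8.1° × π/180) = 6371 × 0.6587 × 0.1414 ≈ 593 km.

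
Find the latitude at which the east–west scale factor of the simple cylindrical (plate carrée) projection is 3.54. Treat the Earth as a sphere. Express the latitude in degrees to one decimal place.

Plate carrée: h = 1, k = sec φ along parallels.
sec φ = 3.54  ⇒  cos φ = 0.2825  ⇒  φ ≈ 73.6°.

73.6°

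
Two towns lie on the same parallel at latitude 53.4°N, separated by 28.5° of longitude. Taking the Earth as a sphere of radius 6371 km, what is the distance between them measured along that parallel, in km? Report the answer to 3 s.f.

1890 km

Arc length along a parallel = R cos φ · Δλ (with Δλ in radians).
= 6371 × cos 53.4° × (28.5° × π/180) = 6371 × 0.5962 × 0.4974 ≈ 1890 km.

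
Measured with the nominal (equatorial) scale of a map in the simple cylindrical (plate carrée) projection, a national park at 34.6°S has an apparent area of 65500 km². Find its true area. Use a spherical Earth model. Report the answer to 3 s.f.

53900 km²

For the equirectangular projection with φ₀ = 0 (plate carrée), h = 1 along meridians and k = sec φ along parallels.
Areal scale = h·k = 1 × sec φ; at 34.6°, h = 1.000, k = 1.215, so h·k = 1.215.
True area = apparent / (areal scale) = 65500 / 1.215 ≈ 53900 km².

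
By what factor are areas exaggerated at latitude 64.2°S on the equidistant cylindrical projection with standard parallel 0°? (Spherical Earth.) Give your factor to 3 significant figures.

In the plate carrée (x = Rλ, y = Rφ), meridians are true-scale (h = 1) and parallels are stretched by k = sec φ.
Areal scale = h·k = 1 × sec φ; at 64.2°, h = 1.000, k = 2.298, so h·k = 2.298.

2.30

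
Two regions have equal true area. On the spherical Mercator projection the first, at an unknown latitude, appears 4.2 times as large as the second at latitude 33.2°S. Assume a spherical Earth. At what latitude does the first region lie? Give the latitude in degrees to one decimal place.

65.9°

For equal true areas on Mercator, apparent areas scale as sec²φ, so the ratio is cos²φ₂ / cos²φ₁.
cos²φ₂ / cos²φ₁ = 4.2  ⇒  cos φ₁ = cos 33.2° / √4.2 = 0.8368/2.049 = 0.4083.
φ₁ = arccos(0.4083) ≈ 65.9°.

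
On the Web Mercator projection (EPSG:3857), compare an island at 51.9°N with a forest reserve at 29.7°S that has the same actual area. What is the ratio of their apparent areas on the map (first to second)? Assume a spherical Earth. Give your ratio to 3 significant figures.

1.98

Mercator is conformal with k = sec φ, so areal scale = k² = sec²φ.
At 51.9°: sec²(51.9°) = 1/0.6170² = 2.627.
At 29.7°: sec²(29.7°) = 1/0.8686² = 1.325.
Ratio = 2.627/1.325 = cos²(29.7°)/cos²(51.9°) ≈ 1.98.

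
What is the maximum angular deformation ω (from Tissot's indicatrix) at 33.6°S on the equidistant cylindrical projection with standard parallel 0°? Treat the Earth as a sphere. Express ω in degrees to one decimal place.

For the equirectangular projection with φ₀ = 0 (plate carrée), h = 1 along meridians and k = sec φ along parallels.
At 33.6°: h = 1.000, k = 1.201; principal scales a = 1.201, b = 1.000.
sin(ω/2) = (a − b)/(a + b) = 0.2006/2.201 = 0.09115, so ω = 2 arcsin(0.09115) ≈ 10.5°.

10.5°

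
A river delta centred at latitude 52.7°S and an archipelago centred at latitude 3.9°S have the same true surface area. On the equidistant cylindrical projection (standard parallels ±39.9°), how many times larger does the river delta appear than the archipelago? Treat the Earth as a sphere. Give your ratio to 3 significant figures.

In the equirectangular projection with standard parallel φ₀ = 39.9° (x = Rλ cos φ₀, y = Rφ), meridians are true-scale (h = 1) and the parallel scale is k = cos φ₀ / cos φ.
Areal scale at 52.7°: h·k = 1.000 × 1.266 = 1.266.
Areal scale at 3.9°: h·k = 1.000 × 0.7689 = 0.7689.
Ratio = 1.266/0.7689 ≈ 1.65.

1.65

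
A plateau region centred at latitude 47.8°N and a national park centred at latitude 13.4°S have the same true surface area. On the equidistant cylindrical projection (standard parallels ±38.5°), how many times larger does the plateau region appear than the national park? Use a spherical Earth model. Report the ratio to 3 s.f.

1.45

With standard parallel φ₀ = 38.5°, the equirectangular projection gives x = Rλ cos φ₀, y = Rφ, so h = 1 and k = cos 38.5° / cos φ.
Areal scale at 47.8°: h·k = 1.000 × 1.165 = 1.165.
Areal scale at 13.4°: h·k = 1.000 × 0.8045 = 0.8045.
Ratio = 1.165/0.8045 ≈ 1.45.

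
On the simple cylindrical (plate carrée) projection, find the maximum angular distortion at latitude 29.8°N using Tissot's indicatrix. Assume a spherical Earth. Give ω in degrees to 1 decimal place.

For the equirectangular projection with φ₀ = 0 (plate carrée), h = 1 along meridians and k = sec φ along parallels.
At 29.8°: h = 1.000, k = 1.152; principal scales a = 1.152, b = 1.000.
sin(ω/2) = (a − b)/(a + b) = 0.1524/2.152 = 0.07080, so ω = 2 arcsin(0.07080) ≈ 8.1°.

8.1°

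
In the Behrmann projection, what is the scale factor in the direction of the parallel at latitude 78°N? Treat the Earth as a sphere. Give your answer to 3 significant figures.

4.17

Behrmann is a cylindrical equal-area projection with standard parallels at ±30°. A cylindrical equal-area projection with standard parallel φ₀ has meridian scale h = cos φ / cos φ₀ and parallel scale k = cos φ₀ / cos φ (so areas are preserved, h·k = 1).
k = cos 30° / cos 78° = 0.8660/0.2079 = 4.165.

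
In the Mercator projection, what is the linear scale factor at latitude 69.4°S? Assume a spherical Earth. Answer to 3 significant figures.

2.84

Mercator is conformal, so the point scale is isotropic: h = k = sec φ = 1/cos φ.
k = 1/cos 69.4° = 1/0.3518 = 2.842.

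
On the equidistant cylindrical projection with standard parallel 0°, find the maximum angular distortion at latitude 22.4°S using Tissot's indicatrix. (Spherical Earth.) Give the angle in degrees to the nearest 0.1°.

In the plate carrée (x = Rλ, y = Rφ), meridians are true-scale (h = 1) and parallels are stretched by k = sec φ.
At 22.4°: h = 1.000, k = 1.082; principal scales a = 1.082, b = 1.000.
sin(ω/2) = (a − b)/(a + b) = 0.08161/2.082 = 0.03921, so ω = 2 arcsin(0.03921) ≈ 4.5°.

4.5°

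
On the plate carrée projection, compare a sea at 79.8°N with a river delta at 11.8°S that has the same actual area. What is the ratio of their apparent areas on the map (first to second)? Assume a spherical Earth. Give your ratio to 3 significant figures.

For the equirectangular projection with φ₀ = 0 (plate carrée), h = 1 along meridians and k = sec φ along parallels.
Areal scale at 79.8°: h·k = 1.000 × 5.647 = 5.647.
Areal scale at 11.8°: h·k = 1.000 × 1.022 = 1.022.
Ratio = 5.647/1.022 ≈ 5.53.

5.53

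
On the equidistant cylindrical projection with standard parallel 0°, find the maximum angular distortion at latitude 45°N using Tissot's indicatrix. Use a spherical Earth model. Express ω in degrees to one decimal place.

In the plate carrée (x = Rλ, y = Rφ), meridians are true-scale (h = 1) and parallels are stretched by k = sec φ.
At 45°: h = 1.000, k = 1.414; principal scales a = 1.414, b = 1.000.
sin(ω/2) = (a − b)/(a + b) = 0.4142/2.414 = 0.1716, so ω = 2 arcsin(0.1716) ≈ 19.8°.

19.8°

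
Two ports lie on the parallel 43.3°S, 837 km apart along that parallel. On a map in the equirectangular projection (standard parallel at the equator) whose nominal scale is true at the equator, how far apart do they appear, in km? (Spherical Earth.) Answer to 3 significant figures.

1150 km

For the equirectangular projection with φ₀ = 0 (plate carrée), h = 1 along meridians and k = sec φ along parallels.
Along the parallel, k = sec 43.3° = 1/0.7278 = 1.374.
Map distance = 837 × 1.374 ≈ 1150 km.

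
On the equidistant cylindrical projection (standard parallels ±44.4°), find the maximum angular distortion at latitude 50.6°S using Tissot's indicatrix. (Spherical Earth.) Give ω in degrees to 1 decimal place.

The equidistant cylindrical projection with φ₀ = 44.4° has h = 1 (meridians true) and k = cos φ₀ / cos φ along parallels.
At 50.6°: h = 1.000, k = 1.126; principal scales a = 1.126, b = 1.000.
sin(ω/2) = (a − b)/(a + b) = 0.1256/2.126 = 0.05910, so ω = 2 arcsin(0.05910) ≈ 6.8°.

6.8°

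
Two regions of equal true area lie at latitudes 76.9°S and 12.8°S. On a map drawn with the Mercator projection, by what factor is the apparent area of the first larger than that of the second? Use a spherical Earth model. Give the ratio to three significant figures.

18.5

On Mercator, area is exaggerated by sec²φ = 1/cos²φ.
At 76.9°: sec²(76.9°) = 1/0.2267² = 19.47.
At 12.8°: sec²(12.8°) = 1/0.9751² = 1.052.
Ratio = 19.47/1.052 = cos²(12.8°)/cos²(76.9°) ≈ 18.5.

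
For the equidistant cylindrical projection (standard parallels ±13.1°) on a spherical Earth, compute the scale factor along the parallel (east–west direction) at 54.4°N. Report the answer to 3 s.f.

1.67

The equidistant cylindrical projection with φ₀ = 13.1° has h = 1 (meridians true) and k = cos φ₀ / cos φ along parallels.
k = cos 13.1° / cos 54.4° = 0.9740/0.5821 = 1.673.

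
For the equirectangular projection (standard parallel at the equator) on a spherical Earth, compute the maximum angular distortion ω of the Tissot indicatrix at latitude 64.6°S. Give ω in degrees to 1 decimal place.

47.1°

Plate carrée maps x = Rλ, y = Rφ. The meridian scale is h = 1 and the parallel scale is k = 1/cos φ = sec φ.
At 64.6°: h = 1.000, k = 2.331; principal scales a = 2.331, b = 1.000.
sin(ω/2) = (a − b)/(a + b) = 1.331/3.331 = 0.3996, so ω = 2 arcsin(0.3996) ≈ 47.1°.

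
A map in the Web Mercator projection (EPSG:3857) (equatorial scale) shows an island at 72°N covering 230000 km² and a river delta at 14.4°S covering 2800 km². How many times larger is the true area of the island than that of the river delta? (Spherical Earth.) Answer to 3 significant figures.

8.36

On Mercator the areal scale is sec²φ, so true area = apparent × cos²φ.
True area of island: 230000 × cos²(72°) = 230000 × 0.09549 = 21960 km².
True area of river delta: 2800 × cos²(14.4°) = 2800 × 0.9382 = 2627 km².
Ratio = 21960 / 2627 ≈ 8.36.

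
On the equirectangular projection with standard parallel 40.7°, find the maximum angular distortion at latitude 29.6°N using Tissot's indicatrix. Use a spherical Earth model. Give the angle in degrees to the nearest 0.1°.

7.8°

With standard parallel φ₀ = 40.7°, the equirectangular projection gives x = Rλ cos φ₀, y = Rφ, so h = 1 and k = cos 40.7° / cos φ.
At 29.6°: h = 1.000, k = 0.8719; principal scales a = 1.000, b = 0.8719.
sin(ω/2) = (a − b)/(a + b) = 0.1281/1.872 = 0.06842, so ω = 2 arcsin(0.06842) ≈ 7.8°.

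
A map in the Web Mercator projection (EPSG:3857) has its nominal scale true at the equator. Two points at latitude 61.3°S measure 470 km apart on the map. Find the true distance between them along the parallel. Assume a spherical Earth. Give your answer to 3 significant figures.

226 km

For Mercator, h = k = sec φ (a conformal cylindrical projection has a single point scale, 1/cos φ).
Along the parallel at 61.3°, map distances are exaggerated by k = sec 61.3° = 2.082.
True distance = 470 / 2.082 = 470 × cos 61.3° ≈ 226 km.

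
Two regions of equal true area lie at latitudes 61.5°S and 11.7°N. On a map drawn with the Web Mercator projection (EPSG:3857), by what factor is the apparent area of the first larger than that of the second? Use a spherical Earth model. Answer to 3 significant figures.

Mercator is conformal with k = sec φ, so areal scale = k² = sec²φ.
At 61.5°: sec²(61.5°) = 1/0.4772² = 4.392.
At 11.7°: sec²(11.7°) = 1/0.9792² = 1.043.
Ratio = 4.392/1.043 = cos²(11.7°)/cos²(61.5°) ≈ 4.21.

4.21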